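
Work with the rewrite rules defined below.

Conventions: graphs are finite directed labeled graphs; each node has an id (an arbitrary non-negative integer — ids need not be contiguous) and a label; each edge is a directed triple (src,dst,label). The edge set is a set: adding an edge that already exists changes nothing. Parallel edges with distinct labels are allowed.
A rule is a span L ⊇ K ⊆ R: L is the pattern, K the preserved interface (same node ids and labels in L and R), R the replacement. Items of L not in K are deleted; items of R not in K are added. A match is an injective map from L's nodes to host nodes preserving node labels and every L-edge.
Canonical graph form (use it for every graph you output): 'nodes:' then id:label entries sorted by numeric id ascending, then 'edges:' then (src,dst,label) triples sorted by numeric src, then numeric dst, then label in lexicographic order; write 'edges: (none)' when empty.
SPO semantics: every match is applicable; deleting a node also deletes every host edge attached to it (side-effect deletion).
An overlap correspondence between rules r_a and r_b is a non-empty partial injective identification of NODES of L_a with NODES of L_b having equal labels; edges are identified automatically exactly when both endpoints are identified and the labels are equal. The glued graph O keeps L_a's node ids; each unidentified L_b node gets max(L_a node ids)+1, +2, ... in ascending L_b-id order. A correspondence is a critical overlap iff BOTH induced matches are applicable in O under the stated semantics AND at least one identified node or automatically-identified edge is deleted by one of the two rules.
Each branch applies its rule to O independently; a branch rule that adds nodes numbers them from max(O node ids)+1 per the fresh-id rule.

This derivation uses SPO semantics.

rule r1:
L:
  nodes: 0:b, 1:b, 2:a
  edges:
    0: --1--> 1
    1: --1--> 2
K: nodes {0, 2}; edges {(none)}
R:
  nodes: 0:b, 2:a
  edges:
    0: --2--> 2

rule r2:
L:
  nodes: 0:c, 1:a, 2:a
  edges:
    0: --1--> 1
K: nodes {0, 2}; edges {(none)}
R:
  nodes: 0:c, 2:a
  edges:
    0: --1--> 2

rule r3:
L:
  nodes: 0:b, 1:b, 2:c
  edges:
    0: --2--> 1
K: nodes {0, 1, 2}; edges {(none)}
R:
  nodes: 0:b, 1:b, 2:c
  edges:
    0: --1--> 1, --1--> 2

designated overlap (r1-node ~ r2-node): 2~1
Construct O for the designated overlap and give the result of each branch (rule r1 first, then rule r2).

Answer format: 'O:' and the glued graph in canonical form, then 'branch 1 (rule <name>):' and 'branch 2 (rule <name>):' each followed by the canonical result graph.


O:
nodes: 0:b, 1:b, 2:a, 3:c, 4:a
edges: (0,1,1); (1,2,1); (3,2,1)
branch 1 (rule r1):
nodes: 0:b, 2:a, 3:c, 4:a
edges: (0,2,2); (3,2,1)
branch 2 (rule r2):
nodes: 0:b, 1:b, 3:c, 4:a
edges: (0,1,1); (3,4,1)


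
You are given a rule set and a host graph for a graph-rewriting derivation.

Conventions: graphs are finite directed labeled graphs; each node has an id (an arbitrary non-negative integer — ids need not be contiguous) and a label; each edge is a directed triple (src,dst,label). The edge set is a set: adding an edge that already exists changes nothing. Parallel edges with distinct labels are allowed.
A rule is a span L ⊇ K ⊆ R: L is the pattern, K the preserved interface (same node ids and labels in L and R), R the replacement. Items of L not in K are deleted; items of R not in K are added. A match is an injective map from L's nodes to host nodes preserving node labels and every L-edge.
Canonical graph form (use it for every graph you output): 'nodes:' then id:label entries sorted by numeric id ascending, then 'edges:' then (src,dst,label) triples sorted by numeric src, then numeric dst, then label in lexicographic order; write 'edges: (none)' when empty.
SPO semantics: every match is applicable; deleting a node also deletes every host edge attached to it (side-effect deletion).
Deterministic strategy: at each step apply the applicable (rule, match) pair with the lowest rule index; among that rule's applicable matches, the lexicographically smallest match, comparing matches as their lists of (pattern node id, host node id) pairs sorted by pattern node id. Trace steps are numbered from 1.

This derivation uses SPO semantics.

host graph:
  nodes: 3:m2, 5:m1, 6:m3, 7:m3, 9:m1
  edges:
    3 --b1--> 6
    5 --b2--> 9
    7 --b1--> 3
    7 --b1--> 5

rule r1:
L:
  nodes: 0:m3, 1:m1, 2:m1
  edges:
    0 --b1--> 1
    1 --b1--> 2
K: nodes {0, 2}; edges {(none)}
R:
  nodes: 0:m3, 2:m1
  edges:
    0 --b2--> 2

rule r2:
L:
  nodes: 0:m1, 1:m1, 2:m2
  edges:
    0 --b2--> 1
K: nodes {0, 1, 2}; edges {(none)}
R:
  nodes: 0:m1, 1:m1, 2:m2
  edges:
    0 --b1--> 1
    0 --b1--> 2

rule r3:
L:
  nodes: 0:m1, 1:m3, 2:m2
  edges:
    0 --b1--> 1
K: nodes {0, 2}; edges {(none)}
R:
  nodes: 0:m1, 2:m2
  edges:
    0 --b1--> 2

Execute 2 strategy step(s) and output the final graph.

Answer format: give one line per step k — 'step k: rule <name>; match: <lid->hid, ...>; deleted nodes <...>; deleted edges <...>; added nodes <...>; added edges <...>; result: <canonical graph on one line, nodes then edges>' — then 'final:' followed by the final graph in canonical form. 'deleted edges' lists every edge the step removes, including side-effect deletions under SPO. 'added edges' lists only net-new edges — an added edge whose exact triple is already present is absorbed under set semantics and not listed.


step 1: rule r2; match: 0->5, 1->9, 2->3; deleted nodes (none); deleted edges (5,9,b2); added nodes (none); added edges (5,3,b1); (5,9,b1); result: nodes: 3:m2, 5:m1, 6:m3, 7:m3, 9:m1 edges: (3,6,b1); (5,3,b1); (5,9,b1); (7,3,b1); (7,5,b1)
step 2: rule r1; match: 0->7, 1->5, 2->9; deleted nodes 5; deleted edges (5,3,b1); (5,9,b1); (7,5,b1); added nodes (none); added edges (7,9,b2); result: nodes: 3:m2, 6:m3, 7:m3, 9:m1 edges: (3,6,b1); (7,3,b1); (7,9,b2)
final:
nodes: 3:m2, 6:m3, 7:m3, 9:m1
edges: (3,6,b1); (7,3,b1); (7,9,b2)


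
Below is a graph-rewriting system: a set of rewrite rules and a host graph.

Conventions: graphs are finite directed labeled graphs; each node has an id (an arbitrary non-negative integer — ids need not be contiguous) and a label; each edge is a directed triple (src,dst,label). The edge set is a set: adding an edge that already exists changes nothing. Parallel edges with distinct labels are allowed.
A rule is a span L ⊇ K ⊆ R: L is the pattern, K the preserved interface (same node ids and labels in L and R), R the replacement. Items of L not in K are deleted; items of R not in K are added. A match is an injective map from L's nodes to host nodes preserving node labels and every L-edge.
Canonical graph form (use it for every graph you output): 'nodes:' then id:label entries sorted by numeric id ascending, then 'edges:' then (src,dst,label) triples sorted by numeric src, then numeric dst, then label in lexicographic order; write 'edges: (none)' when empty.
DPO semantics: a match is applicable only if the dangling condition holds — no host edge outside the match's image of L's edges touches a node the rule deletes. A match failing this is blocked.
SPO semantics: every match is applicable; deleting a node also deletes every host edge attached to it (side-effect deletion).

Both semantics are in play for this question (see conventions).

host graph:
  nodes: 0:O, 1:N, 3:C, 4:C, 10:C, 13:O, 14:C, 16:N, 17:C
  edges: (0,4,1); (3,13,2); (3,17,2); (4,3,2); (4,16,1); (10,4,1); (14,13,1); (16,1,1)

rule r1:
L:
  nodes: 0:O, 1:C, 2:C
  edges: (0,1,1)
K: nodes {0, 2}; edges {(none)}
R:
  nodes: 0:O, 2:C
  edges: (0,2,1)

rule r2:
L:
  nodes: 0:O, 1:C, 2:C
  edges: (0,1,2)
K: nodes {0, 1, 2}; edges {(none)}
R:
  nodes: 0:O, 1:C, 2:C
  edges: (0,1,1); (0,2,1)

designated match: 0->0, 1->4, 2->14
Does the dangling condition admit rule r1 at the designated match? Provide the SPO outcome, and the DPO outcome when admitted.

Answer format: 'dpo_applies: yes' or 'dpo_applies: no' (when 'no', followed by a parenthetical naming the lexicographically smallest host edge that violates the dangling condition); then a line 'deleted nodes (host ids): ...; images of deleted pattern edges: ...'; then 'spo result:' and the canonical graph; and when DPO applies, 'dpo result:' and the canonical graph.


dpo_applies: no
(the rule deletes node 4, which keeps host edge (4,3,2) outside the match image — the dangling condition fails, DPO blocks; SPO proceeds and side-deletes such edges)
deleted nodes (host ids): 4; images of deleted pattern edges: (0,4,1)
spo result:
nodes: 0:O, 1:N, 3:C, 10:C, 13:O, 14:C, 16:N, 17:C
edges: (0,14,1); (3,13,2); (3,17,2); (14,13,1); (16,1,1)


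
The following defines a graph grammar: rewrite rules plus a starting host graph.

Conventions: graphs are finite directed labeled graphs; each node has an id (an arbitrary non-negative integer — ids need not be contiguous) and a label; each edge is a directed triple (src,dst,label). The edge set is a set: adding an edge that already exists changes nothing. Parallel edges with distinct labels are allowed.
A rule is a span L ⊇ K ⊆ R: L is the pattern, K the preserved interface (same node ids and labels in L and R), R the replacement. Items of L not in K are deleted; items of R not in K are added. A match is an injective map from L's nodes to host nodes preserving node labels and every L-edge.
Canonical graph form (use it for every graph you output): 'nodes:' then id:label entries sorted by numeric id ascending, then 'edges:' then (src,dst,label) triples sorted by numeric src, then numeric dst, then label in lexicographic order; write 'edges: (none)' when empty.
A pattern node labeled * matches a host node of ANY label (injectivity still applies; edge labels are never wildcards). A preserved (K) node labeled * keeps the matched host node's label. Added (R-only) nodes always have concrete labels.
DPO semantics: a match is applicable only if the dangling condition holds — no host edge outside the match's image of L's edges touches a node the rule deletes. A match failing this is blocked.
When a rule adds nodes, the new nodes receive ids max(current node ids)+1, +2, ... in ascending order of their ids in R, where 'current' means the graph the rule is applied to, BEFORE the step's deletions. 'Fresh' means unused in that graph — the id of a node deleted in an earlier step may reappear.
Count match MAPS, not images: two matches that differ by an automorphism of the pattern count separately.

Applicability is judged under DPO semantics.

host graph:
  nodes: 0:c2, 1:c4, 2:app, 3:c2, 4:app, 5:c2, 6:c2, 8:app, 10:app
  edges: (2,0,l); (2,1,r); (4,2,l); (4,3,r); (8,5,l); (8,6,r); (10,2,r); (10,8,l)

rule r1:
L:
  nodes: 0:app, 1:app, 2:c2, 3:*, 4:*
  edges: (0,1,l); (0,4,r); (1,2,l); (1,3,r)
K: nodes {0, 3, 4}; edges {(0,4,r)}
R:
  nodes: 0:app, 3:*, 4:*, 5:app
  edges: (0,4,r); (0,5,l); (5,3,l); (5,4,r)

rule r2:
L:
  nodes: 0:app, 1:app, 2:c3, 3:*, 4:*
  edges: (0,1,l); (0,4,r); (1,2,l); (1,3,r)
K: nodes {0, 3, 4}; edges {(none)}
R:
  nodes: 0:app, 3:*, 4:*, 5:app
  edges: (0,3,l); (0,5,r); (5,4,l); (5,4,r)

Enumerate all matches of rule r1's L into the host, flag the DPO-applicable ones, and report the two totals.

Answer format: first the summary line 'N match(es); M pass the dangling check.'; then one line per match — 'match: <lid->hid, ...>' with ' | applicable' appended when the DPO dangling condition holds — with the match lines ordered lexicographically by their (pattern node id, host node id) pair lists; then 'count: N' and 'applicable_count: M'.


2 match(es); 1 pass the dangling check.
match: 0->4, 1->2, 2->0, 3->1, 4->3
match: 0->10, 1->8, 2->5, 3->6, 4->2 | applicable
count: 2
applicable_count: 1


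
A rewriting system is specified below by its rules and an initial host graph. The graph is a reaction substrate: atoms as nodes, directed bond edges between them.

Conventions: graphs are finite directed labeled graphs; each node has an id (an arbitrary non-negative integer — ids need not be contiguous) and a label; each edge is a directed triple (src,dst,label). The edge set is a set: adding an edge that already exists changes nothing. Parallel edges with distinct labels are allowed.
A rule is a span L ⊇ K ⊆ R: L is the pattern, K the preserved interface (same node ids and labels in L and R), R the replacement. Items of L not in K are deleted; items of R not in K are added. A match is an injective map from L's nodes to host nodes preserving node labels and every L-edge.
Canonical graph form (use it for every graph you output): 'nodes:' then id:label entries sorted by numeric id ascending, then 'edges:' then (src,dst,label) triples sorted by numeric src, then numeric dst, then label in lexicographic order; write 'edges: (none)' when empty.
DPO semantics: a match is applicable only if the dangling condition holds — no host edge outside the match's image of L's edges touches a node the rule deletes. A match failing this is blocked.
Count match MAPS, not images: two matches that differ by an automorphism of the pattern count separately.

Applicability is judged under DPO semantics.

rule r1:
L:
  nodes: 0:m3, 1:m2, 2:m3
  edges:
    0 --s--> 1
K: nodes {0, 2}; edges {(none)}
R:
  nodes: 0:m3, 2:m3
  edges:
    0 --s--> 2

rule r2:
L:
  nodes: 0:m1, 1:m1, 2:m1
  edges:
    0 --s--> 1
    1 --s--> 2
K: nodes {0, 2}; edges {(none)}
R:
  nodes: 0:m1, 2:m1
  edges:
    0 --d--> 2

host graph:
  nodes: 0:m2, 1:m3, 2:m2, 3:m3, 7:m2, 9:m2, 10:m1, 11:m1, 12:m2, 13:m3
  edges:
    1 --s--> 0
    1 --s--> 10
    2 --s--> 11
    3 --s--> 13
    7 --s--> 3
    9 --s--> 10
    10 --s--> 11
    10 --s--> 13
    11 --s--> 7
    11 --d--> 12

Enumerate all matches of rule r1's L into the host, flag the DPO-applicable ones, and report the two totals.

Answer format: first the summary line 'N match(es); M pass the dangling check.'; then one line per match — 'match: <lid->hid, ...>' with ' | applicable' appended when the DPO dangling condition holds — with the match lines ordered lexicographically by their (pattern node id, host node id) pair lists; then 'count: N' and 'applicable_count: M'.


2 match(es); 2 pass the dangling check.
match: 0->1, 1->0, 2->3 | applicable
match: 0->1, 1->0, 2->13 | applicable
count: 2
applicable_count: 2


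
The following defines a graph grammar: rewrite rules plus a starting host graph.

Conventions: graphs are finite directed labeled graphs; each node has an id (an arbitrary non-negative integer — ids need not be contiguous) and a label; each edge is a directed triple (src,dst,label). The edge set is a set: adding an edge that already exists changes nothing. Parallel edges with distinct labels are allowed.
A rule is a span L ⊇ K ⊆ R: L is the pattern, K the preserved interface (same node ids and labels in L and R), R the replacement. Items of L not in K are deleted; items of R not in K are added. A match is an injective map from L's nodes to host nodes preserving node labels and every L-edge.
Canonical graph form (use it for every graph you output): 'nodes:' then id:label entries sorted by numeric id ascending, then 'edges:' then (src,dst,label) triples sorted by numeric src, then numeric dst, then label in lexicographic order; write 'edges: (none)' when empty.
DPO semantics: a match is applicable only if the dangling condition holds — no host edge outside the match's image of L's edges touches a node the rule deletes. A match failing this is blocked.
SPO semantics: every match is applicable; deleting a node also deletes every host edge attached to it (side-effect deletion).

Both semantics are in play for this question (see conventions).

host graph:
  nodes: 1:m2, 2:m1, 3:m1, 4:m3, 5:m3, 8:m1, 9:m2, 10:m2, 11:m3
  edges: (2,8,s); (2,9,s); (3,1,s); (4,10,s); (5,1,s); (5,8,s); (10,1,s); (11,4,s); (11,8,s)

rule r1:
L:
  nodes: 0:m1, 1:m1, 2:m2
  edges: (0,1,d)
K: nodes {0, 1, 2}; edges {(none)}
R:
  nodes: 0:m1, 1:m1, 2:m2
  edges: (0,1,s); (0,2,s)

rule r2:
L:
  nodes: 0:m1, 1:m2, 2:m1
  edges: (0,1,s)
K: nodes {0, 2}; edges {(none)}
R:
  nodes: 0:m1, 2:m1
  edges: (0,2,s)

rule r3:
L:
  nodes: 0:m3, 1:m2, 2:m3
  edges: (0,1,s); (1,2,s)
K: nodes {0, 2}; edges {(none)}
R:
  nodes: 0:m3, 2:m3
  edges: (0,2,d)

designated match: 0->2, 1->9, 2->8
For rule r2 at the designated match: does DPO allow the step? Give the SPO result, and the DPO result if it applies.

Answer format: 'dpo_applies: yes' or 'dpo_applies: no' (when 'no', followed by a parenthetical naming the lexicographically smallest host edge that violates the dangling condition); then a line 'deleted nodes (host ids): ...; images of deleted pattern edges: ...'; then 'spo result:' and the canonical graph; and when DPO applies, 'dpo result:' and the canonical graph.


dpo_applies: yes
deleted nodes (host ids): 9; images of deleted pattern edges: (2,9,s)
spo result:
nodes: 1:m2, 2:m1, 3:m1, 4:m3, 5:m3, 8:m1, 10:m2, 11:m3
edges: (2,8,s); (3,1,s); (4,10,s); (5,1,s); (5,8,s); (10,1,s); (11,4,s); (11,8,s)
dpo result:
nodes: 1:m2, 2:m1, 3:m1, 4:m3, 5:m3, 8:m1, 10:m2, 11:m3
edges: (2,8,s); (3,1,s); (4,10,s); (5,1,s); (5,8,s); (10,1,s); (11,4,s); (11,8,s)


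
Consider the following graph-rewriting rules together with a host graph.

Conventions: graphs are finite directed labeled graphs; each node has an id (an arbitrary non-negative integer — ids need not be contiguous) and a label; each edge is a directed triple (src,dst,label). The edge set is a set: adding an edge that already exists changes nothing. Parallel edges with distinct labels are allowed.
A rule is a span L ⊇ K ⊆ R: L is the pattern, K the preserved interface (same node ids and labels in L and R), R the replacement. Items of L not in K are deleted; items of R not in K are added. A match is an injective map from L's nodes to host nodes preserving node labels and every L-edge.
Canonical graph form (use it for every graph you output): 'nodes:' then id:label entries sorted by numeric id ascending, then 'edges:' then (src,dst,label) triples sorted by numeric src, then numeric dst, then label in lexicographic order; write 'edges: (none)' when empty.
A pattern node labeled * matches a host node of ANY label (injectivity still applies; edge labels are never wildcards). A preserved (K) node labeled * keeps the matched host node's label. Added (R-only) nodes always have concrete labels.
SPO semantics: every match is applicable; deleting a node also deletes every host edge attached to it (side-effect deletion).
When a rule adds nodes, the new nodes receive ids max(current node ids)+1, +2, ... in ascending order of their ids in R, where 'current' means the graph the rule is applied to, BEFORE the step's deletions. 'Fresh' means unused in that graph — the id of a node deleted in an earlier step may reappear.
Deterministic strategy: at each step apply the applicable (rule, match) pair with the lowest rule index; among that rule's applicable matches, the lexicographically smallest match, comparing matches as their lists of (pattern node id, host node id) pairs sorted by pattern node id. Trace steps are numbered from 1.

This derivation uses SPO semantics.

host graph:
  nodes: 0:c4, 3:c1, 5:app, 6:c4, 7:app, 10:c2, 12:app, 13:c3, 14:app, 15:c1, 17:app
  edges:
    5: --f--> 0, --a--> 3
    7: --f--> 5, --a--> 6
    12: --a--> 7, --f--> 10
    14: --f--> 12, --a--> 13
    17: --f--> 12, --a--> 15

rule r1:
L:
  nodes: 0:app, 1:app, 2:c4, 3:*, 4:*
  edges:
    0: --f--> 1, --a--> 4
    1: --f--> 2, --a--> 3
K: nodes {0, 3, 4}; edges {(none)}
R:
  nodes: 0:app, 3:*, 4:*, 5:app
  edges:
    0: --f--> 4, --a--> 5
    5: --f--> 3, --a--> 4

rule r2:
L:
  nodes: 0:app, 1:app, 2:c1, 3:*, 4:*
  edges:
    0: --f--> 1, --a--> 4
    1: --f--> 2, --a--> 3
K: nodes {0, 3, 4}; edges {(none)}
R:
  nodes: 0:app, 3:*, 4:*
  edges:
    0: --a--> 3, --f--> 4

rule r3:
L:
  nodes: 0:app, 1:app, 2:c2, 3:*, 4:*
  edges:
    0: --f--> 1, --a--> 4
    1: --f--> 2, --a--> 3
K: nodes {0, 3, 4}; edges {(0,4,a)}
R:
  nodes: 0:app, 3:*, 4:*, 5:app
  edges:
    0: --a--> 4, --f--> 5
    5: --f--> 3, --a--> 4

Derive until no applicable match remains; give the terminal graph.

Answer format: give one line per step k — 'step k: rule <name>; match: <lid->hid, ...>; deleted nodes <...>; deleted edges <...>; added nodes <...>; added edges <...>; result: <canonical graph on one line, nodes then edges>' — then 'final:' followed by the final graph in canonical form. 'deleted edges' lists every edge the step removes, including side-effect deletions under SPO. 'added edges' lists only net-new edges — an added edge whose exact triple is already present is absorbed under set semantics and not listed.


step 1: rule r1; match: 0->7, 1->5, 2->0, 3->3, 4->6; deleted nodes 0, 5; deleted edges (5,0,f); (5,3,a); (7,5,f); (7,6,a); added nodes 18; added edges (7,6,f); (7,18,a); (18,3,f); (18,6,a); result: nodes: 3:c1, 6:c4, 7:app, 10:c2, 12:app, 13:c3, 14:app, 15:c1, 17:app, 18:app edges: (7,6,f); (7,18,a); (12,7,a); (12,10,f); (14,12,f); (14,13,a); (17,12,f); (17,15,a); (18,3,f); (18,6,a)
step 2: rule r3; match: 0->14, 1->12, 2->10, 3->7, 4->13; deleted nodes 10, 12; deleted edges (12,7,a); (12,10,f); (14,12,f); (17,12,f); added nodes 19; added edges (14,19,f); (19,7,f); (19,13,a); result: nodes: 3:c1, 6:c4, 7:app, 13:c3, 14:app, 15:c1, 17:app, 18:app, 19:app edges: (7,6,f); (7,18,a); (14,13,a); (14,19,f); (17,15,a); (18,3,f); (18,6,a); (19,7,f); (19,13,a)
step 3: rule r1; match: 0->19, 1->7, 2->6, 3->18, 4->13; deleted nodes 6, 7; deleted edges (7,6,f); (7,18,a); (18,6,a); (19,7,f); (19,13,a); added nodes 20; added edges (19,13,f); (19,20,a); (20,13,a); (20,18,f); result: nodes: 3:c1, 13:c3, 14:app, 15:c1, 17:app, 18:app, 19:app, 20:app edges: (14,13,a); (14,19,f); (17,15,a); (18,3,f); (19,13,f); (19,20,a); (20,13,a); (20,18,f)
final:
nodes: 3:c1, 13:c3, 14:app, 15:c1, 17:app, 18:app, 19:app, 20:app
edges: (14,13,a); (14,19,f); (17,15,a); (18,3,f); (19,13,f); (19,20,a); (20,13,a); (20,18,f)


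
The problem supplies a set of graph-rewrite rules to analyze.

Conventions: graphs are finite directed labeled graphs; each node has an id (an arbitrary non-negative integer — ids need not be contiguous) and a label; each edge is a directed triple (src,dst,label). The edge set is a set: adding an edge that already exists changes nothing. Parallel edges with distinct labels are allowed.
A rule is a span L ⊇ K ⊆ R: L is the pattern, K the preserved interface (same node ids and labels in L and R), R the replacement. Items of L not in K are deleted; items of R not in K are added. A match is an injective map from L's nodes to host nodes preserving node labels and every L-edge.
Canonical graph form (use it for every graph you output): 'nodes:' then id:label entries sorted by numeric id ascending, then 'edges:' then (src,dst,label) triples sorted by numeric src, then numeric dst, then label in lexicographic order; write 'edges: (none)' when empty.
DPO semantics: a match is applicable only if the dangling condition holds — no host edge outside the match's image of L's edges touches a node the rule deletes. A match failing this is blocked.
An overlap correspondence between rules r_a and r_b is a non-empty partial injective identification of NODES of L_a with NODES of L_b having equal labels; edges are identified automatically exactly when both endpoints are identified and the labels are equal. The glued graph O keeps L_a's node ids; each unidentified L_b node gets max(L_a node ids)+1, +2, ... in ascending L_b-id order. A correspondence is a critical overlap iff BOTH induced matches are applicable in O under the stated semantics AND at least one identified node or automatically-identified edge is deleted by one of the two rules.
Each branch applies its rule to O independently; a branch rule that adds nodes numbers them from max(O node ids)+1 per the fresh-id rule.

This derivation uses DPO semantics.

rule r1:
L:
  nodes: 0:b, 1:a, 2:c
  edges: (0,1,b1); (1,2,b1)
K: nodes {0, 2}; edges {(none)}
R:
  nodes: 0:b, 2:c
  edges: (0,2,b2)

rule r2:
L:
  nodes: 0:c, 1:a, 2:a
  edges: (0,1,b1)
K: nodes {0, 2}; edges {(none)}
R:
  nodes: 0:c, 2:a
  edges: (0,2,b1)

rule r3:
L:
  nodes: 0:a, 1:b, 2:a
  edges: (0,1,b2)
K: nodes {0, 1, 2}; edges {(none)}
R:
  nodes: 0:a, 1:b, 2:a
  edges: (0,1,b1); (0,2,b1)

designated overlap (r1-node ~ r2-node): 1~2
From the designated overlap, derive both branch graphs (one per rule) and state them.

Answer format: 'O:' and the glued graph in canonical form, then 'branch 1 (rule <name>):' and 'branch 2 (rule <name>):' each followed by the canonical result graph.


O:
nodes: 0:b, 1:a, 2:c, 3:c, 4:a
edges: (0,1,b1); (1,2,b1); (3,4,b1)
branch 1 (rule r1):
nodes: 0:b, 2:c, 3:c, 4:a
edges: (0,2,b2); (3,4,b1)
branch 2 (rule r2):
nodes: 0:b, 1:a, 2:c, 3:c
edges: (0,1,b1); (1,2,b1); (3,1,b1)


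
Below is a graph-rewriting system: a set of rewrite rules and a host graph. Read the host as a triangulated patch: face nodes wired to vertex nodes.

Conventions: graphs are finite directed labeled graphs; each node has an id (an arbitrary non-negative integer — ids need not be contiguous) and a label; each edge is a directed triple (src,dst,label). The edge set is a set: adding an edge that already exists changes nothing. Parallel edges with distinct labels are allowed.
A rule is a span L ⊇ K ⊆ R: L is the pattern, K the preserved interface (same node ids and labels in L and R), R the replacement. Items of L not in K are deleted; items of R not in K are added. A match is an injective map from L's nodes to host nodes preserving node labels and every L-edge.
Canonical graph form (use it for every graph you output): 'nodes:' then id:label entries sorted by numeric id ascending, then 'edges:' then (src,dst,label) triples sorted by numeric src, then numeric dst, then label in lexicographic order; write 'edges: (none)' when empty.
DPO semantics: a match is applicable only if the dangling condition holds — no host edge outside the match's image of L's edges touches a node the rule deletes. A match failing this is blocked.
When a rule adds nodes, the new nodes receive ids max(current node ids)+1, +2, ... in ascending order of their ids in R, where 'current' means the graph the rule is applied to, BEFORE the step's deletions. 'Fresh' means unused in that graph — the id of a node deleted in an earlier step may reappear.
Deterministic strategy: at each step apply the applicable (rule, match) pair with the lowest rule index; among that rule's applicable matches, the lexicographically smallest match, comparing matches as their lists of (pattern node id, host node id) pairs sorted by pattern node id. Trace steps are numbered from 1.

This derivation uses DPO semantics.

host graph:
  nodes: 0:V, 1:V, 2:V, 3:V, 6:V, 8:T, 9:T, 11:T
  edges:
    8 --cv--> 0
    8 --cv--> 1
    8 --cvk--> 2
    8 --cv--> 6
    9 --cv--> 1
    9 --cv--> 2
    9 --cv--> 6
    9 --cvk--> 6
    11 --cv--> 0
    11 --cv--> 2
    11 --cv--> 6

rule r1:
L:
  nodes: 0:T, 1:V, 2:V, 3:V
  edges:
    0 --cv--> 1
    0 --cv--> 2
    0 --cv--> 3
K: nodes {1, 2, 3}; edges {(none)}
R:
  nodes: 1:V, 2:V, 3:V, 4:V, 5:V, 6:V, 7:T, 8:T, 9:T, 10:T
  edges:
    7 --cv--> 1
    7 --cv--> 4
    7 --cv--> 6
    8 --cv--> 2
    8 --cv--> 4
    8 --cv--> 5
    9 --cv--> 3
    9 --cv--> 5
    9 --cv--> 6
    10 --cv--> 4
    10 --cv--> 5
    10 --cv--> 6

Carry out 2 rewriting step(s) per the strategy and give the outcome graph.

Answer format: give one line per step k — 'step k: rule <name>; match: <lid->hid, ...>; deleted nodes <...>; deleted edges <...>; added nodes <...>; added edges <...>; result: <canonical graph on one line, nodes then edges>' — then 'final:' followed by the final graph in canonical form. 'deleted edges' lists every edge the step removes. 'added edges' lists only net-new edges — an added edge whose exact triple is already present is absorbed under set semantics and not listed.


step 1: rule r1; match: 0->11, 1->0, 2->2, 3->6; deleted nodes 11; deleted edges (11,0,cv); (11,2,cv); (11,6,cv); added nodes 12, 13, 14, 15, 16, 17, 18; added edges (15,0,cv); (15,12,cv); (15,14,cv); (16,2,cv); (16,12,cv); (16,13,cv); (17,6,cv); (17,13,cv); (17,14,cv); (18,12,cv); (18,13,cv); (18,14,cv); result: nodes: 0:V, 1:V, 2:V, 3:V, 6:V, 8:T, 9:T, 12:V, 13:V, 14:V, 15:T, 16:T, 17:T, 18:T edges: (8,0,cv); (8,1,cv); (8,2,cvk); (8,6,cv); (9,1,cv); (9,2,cv); (9,6,cv); (9,6,cvk); (15,0,cv); (15,12,cv); (15,14,cv); (16,2,cv); (16,12,cv); (16,13,cv); (17,6,cv); (17,13,cv); (17,14,cv); (18,12,cv); (18,13,cv); (18,14,cv)
step 2: rule r1; match: 0->15, 1->0, 2->12, 3->14; deleted nodes 15; deleted edges (15,0,cv); (15,12,cv); (15,14,cv); added nodes 19, 20, 21, 22, 23, 24, 25; added edges (22,0,cv); (22,19,cv); (22,21,cv); (23,12,cv); (23,19,cv); (23,20,cv); (24,14,cv); (24,20,cv); (24,21,cv); (25,19,cv); (25,20,cv); (25,21,cv); result: nodes: 0:V, 1:V, 2:V, 3:V, 6:V, 8:T, 9:T, 12:V, 13:V, 14:V, 16:T, 17:T, 18:T, 19:V, 20:V, 21:V, 22:T, 23:T, 24:T, 25:T edges: (8,0,cv); (8,1,cv); (8,2,cvk); (8,6,cv); (9,1,cv); (9,2,cv); (9,6,cv); (9,6,cvk); (16,2,cv); (16,12,cv); (16,13,cv); (17,6,cv); (17,13,cv); (17,14,cv); (18,12,cv); (18,13,cv); (18,14,cv); (22,0,cv); (22,19,cv); (22,21,cv); (23,12,cv); (23,19,cv); (23,20,cv); (24,14,cv); (24,20,cv); (24,21,cv); (25,19,cv); (25,20,cv); (25,21,cv)
final:
nodes: 0:V, 1:V, 2:V, 3:V, 6:V, 8:T, 9:T, 12:V, 13:V, 14:V, 16:T, 17:T, 18:T, 19:V, 20:V, 21:V, 22:T, 23:T, 24:T, 25:T
edges: (8,0,cv); (8,1,cv); (8,2,cvk); (8,6,cv); (9,1,cv); (9,2,cv); (9,6,cv); (9,6,cvk); (16,2,cv); (16,12,cv); (16,13,cv); (17,6,cv); (17,13,cv); (17,14,cv); (18,12,cv); (18,13,cv); (18,14,cv); (22,0,cv); (22,19,cv); (22,21,cv); (23,12,cv); (23,19,cv); (23,20,cv); (24,14,cv); (24,20,cv); (24,21,cv); (25,19,cv); (25,20,cv); (25,21,cv)


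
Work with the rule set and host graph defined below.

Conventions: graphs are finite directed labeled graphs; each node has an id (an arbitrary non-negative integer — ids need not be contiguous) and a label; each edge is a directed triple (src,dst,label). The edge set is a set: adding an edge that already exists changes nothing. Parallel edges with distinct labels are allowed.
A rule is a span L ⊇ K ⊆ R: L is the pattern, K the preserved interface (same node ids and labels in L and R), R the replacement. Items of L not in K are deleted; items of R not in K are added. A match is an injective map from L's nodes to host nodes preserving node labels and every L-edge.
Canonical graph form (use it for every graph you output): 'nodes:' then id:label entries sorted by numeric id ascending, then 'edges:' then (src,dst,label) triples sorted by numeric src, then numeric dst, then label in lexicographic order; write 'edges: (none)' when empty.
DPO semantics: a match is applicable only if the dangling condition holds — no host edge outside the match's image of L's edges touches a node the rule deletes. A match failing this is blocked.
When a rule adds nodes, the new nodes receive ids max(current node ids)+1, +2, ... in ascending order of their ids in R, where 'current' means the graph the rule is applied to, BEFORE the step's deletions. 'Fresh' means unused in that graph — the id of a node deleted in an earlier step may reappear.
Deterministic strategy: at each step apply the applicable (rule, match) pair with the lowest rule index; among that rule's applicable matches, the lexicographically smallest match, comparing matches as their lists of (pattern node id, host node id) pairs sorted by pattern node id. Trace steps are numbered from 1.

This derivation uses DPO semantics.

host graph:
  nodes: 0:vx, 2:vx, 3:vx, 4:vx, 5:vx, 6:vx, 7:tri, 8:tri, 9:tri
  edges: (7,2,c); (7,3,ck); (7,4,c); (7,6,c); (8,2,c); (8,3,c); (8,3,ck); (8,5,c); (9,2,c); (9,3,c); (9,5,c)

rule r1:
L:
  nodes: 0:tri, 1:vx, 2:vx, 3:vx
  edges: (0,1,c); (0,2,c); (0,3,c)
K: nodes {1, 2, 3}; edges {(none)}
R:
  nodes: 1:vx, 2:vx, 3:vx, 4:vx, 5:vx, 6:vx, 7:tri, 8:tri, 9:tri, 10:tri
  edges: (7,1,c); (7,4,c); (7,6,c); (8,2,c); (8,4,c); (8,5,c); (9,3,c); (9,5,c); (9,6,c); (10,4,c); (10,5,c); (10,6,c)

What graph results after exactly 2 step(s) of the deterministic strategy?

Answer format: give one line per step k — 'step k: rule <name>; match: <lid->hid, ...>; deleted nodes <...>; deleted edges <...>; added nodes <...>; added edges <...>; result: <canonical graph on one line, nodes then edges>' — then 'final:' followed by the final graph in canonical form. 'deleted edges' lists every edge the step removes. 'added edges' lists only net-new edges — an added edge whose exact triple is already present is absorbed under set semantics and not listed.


step 1: rule r1; match: 0->9, 1->2, 2->3, 3->5; deleted nodes 9; deleted edges (9,2,c); (9,3,c); (9,5,c); added nodes 10, 11, 12, 13, 14, 15, 16; added edges (13,2,c); (13,10,c); (13,12,c); (14,3,c); (14,10,c); (14,11,c); (15,5,c); (15,11,c); (15,12,c); (16,10,c); (16,11,c); (16,12,c); result: nodes: 0:vx, 2:vx, 3:vx, 4:vx, 5:vx, 6:vx, 7:tri, 8:tri, 10:vx, 11:vx, 12:vx, 13:tri, 14:tri, 15:tri, 16:tri edges: (7,2,c); (7,3,ck); (7,4,c); (7,6,c); (8,2,c); (8,3,c); (8,3,ck); (8,5,c); (13,2,c); (13,10,c); (13,12,c); (14,3,c); (14,10,c); (14,11,c); (15,5,c); (15,11,c); (15,12,c); (16,10,c); (16,11,c); (16,12,c)
step 2: rule r1; match: 0->13, 1->2, 2->10, 3->12; deleted nodes 13; deleted edges (13,2,c); (13,10,c); (13,12,c); added nodes 17, 18, 19, 20, 21, 22, 23; added edges (20,2,c); (20,17,c); (20,19,c); (21,10,c); (21,17,c); (21,18,c); (22,12,c); (22,18,c); (22,19,c); (23,17,c); (23,18,c); (23,19,c); result: nodes: 0:vx, 2:vx, 3:vx, 4:vx, 5:vx, 6:vx, 7:tri, 8:tri, 10:vx, 11:vx, 12:vx, 14:tri, 15:tri, 16:tri, 17:vx, 18:vx, 19:vx, 20:tri, 21:tri, 22:tri, 23:tri edges: (7,2,c); (7,3,ck); (7,4,c); (7,6,c); (8,2,c); (8,3,c); (8,3,ck); (8,5,c); (14,3,c); (14,10,c); (14,11,c); (15,5,c); (15,11,c); (15,12,c); (16,10,c); (16,11,c); (16,12,c); (20,2,c); (20,17,c); (20,19,c); (21,10,c); (21,17,c); (21,18,c); (22,12,c); (22,18,c); (22,19,c); (23,17,c); (23,18,c); (23,19,c)
final:
nodes: 0:vx, 2:vx, 3:vx, 4:vx, 5:vx, 6:vx, 7:tri, 8:tri, 10:vx, 11:vx, 12:vx, 14:tri, 15:tri, 16:tri, 17:vx, 18:vx, 19:vx, 20:tri, 21:tri, 22:tri, 23:tri
edges: (7,2,c); (7,3,ck); (7,4,c); (7,6,c); (8,2,c); (8,3,c); (8,3,ck); (8,5,c); (14,3,c); (14,10,c); (14,11,c); (15,5,c); (15,11,c); (15,12,c); (16,10,c); (16,11,c); (16,12,c); (20,2,c); (20,17,c); (20,19,c); (21,10,c); (21,17,c); (21,18,c); (22,12,c); (22,18,c); (22,19,c); (23,17,c); (23,18,c); (23,19,c)


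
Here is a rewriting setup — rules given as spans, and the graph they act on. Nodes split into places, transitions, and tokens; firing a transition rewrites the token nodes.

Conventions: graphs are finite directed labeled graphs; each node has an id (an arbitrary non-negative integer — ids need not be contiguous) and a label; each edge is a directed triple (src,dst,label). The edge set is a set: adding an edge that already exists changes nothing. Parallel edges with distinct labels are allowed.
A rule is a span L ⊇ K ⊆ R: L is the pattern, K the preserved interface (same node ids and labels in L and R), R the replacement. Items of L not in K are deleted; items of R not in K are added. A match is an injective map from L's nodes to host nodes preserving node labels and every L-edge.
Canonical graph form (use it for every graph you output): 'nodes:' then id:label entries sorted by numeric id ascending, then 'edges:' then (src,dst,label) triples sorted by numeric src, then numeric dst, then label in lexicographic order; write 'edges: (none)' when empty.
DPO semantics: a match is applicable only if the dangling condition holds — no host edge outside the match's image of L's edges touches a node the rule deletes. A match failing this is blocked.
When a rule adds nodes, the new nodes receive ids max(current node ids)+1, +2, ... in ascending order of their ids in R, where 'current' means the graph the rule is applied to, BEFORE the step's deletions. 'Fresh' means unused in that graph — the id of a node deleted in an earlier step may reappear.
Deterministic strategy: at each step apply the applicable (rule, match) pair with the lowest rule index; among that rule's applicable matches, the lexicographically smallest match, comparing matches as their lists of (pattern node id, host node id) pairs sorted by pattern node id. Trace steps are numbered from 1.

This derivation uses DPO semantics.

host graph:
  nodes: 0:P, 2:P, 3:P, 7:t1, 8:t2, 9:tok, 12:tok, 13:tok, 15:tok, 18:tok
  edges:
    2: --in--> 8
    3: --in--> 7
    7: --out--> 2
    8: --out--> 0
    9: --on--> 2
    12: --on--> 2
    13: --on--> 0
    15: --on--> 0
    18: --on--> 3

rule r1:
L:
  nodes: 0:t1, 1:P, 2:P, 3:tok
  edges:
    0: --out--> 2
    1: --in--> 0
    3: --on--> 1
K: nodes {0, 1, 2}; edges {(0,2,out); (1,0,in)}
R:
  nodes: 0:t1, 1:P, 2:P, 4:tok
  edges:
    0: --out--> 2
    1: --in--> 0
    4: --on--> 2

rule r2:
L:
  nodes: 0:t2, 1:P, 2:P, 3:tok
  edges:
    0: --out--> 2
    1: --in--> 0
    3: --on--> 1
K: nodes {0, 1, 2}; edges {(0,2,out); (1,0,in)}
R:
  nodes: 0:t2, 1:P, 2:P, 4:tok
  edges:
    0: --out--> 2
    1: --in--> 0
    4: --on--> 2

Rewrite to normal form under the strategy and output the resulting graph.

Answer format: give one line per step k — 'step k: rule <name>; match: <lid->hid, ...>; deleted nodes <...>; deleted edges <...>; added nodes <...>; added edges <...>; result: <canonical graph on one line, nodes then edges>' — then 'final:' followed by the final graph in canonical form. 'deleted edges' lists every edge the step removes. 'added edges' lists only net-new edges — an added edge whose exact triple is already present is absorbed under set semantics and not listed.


step 1: rule r1; match: 0->7, 1->3, 2->2, 3->18; deleted nodes 18; deleted edges (18,3,on); added nodes 19; added edges (19,2,on); result: nodes: 0:P, 2:P, 3:P, 7:t1, 8:t2, 9:tok, 12:tok, 13:tok, 15:tok, 19:tok edges: (2,8,in); (3,7,in); (7,2,out); (8,0,out); (9,2,on); (12,2,on); (13,0,on); (15,0,on); (19,2,on)
step 2: rule r2; match: 0->8, 1->2, 2->0, 3->9; deleted nodes 9; deleted edges (9,2,on); added nodes 20; added edges (20,0,on); result: nodes: 0:P, 2:P, 3:P, 7:t1, 8:t2, 12:tok, 13:tok, 15:tok, 19:tok, 20:tok edges: (2,8,in); (3,7,in); (7,2,out); (8,0,out); (12,2,on); (13,0,on); (15,0,on); (19,2,on); (20,0,on)
step 3: rule r2; match: 0->8, 1->2, 2->0, 3->12; deleted nodes 12; deleted edges (12,2,on); added nodes 21; added edges (21,0,on); result: nodes: 0:P, 2:P, 3:P, 7:t1, 8:t2, 13:tok, 15:tok, 19:tok, 20:tok, 21:tok edges: (2,8,in); (3,7,in); (7,2,out); (8,0,out); (13,0,on); (15,0,on); (19,2,on); (20,0,on); (21,0,on)
step 4: rule r2; match: 0->8, 1->2, 2->0, 3->19; deleted nodes 19; deleted edges (19,2,on); added nodes 22; added edges (22,0,on); result: nodes: 0:P, 2:P, 3:P, 7:t1, 8:t2, 13:tok, 15:tok, 20:tok, 21:tok, 22:tok edges: (2,8,in); (3,7,in); (7,2,out); (8,0,out); (13,0,on); (15,0,on); (20,0,on); (21,0,on); (22,0,on)
final:
nodes: 0:P, 2:P, 3:P, 7:t1, 8:t2, 13:tok, 15:tok, 20:tok, 21:tok, 22:tok
edges: (2,8,in); (3,7,in); (7,2,out); (8,0,out); (13,0,on); (15,0,on); (20,0,on); (21,0,on); (22,0,on)


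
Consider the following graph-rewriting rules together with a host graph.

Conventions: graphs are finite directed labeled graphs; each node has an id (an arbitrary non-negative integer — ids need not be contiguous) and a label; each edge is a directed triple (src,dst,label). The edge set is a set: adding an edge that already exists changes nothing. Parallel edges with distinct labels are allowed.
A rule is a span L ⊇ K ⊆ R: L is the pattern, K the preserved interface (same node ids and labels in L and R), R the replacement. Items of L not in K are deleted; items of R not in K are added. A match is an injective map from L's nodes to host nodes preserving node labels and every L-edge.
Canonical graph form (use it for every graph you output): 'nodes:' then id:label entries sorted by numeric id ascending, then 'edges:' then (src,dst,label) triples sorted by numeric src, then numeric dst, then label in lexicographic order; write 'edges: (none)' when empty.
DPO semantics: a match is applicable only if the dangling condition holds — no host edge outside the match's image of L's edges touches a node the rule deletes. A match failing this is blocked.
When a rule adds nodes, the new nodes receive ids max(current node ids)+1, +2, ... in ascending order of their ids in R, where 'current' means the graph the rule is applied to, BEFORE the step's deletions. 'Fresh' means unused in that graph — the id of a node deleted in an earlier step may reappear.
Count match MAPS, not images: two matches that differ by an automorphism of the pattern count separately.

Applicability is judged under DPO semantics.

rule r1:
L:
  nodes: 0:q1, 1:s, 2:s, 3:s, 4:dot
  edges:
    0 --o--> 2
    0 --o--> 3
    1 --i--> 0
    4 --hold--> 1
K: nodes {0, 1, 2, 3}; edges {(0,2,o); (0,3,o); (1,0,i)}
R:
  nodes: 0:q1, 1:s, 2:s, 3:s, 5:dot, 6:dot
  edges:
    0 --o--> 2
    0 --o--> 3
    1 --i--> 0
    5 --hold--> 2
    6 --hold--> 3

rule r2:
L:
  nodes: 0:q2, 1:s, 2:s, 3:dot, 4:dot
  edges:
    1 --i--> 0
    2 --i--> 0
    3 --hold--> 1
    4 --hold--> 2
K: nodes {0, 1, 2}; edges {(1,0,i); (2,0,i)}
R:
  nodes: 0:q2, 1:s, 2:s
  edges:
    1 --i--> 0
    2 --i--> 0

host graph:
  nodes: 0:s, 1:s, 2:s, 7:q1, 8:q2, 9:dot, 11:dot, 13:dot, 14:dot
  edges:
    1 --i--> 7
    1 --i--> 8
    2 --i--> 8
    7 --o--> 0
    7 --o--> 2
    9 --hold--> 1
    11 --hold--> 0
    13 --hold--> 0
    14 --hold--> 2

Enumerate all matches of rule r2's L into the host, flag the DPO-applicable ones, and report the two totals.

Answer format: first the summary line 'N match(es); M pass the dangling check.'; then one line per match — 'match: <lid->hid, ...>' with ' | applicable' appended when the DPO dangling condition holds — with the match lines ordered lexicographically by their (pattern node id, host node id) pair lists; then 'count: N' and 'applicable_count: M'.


2 match(es); 2 pass the dangling check.
match: 0->8, 1->1, 2->2, 3->9, 4->14 | applicable
match: 0->8, 1->2, 2->1, 3->14, 4->9 | applicable
count: 2
applicable_count: 2
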